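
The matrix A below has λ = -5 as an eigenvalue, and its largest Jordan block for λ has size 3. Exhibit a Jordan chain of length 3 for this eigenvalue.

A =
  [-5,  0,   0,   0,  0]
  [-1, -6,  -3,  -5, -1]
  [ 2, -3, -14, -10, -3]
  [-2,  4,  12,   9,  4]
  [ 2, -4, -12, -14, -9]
A Jordan chain for λ = -5 of length 3:
v_1 = (0, 3, -1, 0, 0)ᵀ
v_2 = (0, -1, 2, -2, 2)ᵀ
v_3 = (1, 0, 0, 0, 0)ᵀ

Let N = A − (-5)·I. We want v_3 with N^3 v_3 = 0 but N^2 v_3 ≠ 0; then v_{j-1} := N · v_j for j = 3, …, 2.

Pick v_3 = (1, 0, 0, 0, 0)ᵀ.
Then v_2 = N · v_3 = (0, -1, 2, -2, 2)ᵀ.
Then v_1 = N · v_2 = (0, 3, -1, 0, 0)ᵀ.

Sanity check: (A − (-5)·I) v_1 = (0, 0, 0, 0, 0)ᵀ = 0. ✓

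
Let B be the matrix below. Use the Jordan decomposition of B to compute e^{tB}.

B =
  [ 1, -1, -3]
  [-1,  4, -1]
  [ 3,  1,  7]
e^{tB} =
  [t^2*exp(4*t)/2 - 3*t*exp(4*t) + exp(4*t), -t*exp(4*t), t^2*exp(4*t)/2 - 3*t*exp(4*t)]
  [-t*exp(4*t), exp(4*t), -t*exp(4*t)]
  [-t^2*exp(4*t)/2 + 3*t*exp(4*t), t*exp(4*t), -t^2*exp(4*t)/2 + 3*t*exp(4*t) + exp(4*t)]

Strategy: write B = P · J · P⁻¹ where J is a Jordan canonical form, so e^{tB} = P · e^{tJ} · P⁻¹, and e^{tJ} can be computed block-by-block.

B has Jordan form
J =
  [4, 1, 0]
  [0, 4, 1]
  [0, 0, 4]
(up to reordering of blocks).

Per-block formulas:
  For a 3×3 Jordan block J_3(4): exp(t · J_3(4)) = e^(4t)·(I + t·N + (t^2/2)·N^2), where N is the 3×3 nilpotent shift.

After assembling e^{tJ} and conjugating by P, we get:

e^{tB} =
  [t^2*exp(4*t)/2 - 3*t*exp(4*t) + exp(4*t), -t*exp(4*t), t^2*exp(4*t)/2 - 3*t*exp(4*t)]
  [-t*exp(4*t), exp(4*t), -t*exp(4*t)]
  [-t^2*exp(4*t)/2 + 3*t*exp(4*t), t*exp(4*t), -t^2*exp(4*t)/2 + 3*t*exp(4*t) + exp(4*t)]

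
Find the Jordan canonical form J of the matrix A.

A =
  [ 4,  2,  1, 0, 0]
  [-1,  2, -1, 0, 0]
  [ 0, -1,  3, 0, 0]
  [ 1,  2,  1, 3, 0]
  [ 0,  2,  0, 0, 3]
J_3(3) ⊕ J_1(3) ⊕ J_1(3)

The characteristic polynomial is
  det(x·I − A) = x^5 - 15*x^4 + 90*x^3 - 270*x^2 + 405*x - 243 = (x - 3)^5

Eigenvalues and multiplicities (the geometric multiplicity of λ is n − rank(A − λI), which equals the number of Jordan blocks for λ):
  λ = 3: algebraic multiplicity = 5, geometric multiplicity = 3

Determining the block sizes for each eigenvalue:
  λ = 3: with am = 5 and gm = 3, the partition is not yet determined (e.g. several partitions of 5 into 3 parts exist). Let N = A − (3)·I. Computing rank(N^1) = 2, rank(N^2) = 1, rank(N^3) = 0; the number of blocks of size ≥ j is rank(N^{j−1}) − rank(N^j), giving [3, 1, 1]. So we have 1 block(s) of size 3, 2 block(s) of size 1 → block sizes [3, 1, 1]

Assembling the blocks gives a Jordan form
J =
  [3, 1, 0, 0, 0]
  [0, 3, 1, 0, 0]
  [0, 0, 3, 0, 0]
  [0, 0, 0, 3, 0]
  [0, 0, 0, 0, 3]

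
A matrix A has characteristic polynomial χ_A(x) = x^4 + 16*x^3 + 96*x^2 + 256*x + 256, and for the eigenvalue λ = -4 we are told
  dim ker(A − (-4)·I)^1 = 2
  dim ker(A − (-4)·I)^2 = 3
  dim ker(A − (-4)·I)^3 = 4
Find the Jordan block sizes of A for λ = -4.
Block sizes for λ = -4: [3, 1]

From the dimensions of kernels of powers, the number of Jordan blocks of size at least j is d_j − d_{j−1} where d_j = dim ker(N^j) (with d_0 = 0). Computing the differences gives [2, 1, 1].
The number of blocks of size exactly k is (#blocks of size ≥ k) − (#blocks of size ≥ k + 1), so the partition is: 1 block(s) of size 1, 1 block(s) of size 3.
In nonincreasing order the block sizes are [3, 1].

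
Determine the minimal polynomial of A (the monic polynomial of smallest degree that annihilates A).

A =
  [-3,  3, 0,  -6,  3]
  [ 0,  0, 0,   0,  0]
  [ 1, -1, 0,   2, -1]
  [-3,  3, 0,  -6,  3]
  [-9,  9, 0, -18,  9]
x^2

The characteristic polynomial is χ_A(x) = x^5, so the eigenvalues are known. The minimal polynomial is
  m_A(x) = Π_λ (x − λ)^{k_λ}
where k_λ is the size of the *largest* Jordan block for λ (equivalently, the smallest k with (A − λI)^k v = 0 for every generalised eigenvector v of λ).

  λ = 0: largest Jordan block has size 2, contributing (x − 0)^2

So m_A(x) = x^2 = x^2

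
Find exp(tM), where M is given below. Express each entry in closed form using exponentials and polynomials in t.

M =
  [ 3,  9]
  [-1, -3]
e^{tM} =
  [3*t + 1, 9*t]
  [-t, 1 - 3*t]

Strategy: write M = P · J · P⁻¹ where J is a Jordan canonical form, so e^{tM} = P · e^{tJ} · P⁻¹, and e^{tJ} can be computed block-by-block.

M has Jordan form
J =
  [0, 1]
  [0, 0]
(up to reordering of blocks).

Per-block formulas:
  For a 2×2 Jordan block J_2(0): exp(t · J_2(0)) = e^(0t)·(I + t·N), where N is the 2×2 nilpotent shift.

After assembling e^{tJ} and conjugating by P, we get:

e^{tM} =
  [3*t + 1, 9*t]
  [-t, 1 - 3*t]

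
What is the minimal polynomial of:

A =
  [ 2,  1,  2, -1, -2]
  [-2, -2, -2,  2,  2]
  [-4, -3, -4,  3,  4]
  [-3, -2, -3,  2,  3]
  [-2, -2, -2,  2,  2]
x^3

The characteristic polynomial is χ_A(x) = x^5, so the eigenvalues are known. The minimal polynomial is
  m_A(x) = Π_λ (x − λ)^{k_λ}
where k_λ is the size of the *largest* Jordan block for λ (equivalently, the smallest k with (A − λI)^k v = 0 for every generalised eigenvector v of λ).

  λ = 0: largest Jordan block has size 3, contributing (x − 0)^3

So m_A(x) = x^3 = x^3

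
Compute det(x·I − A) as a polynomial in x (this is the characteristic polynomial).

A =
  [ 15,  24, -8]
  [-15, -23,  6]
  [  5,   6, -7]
x^3 + 15*x^2 + 75*x + 125

Expanding det(x·I − A) (e.g. by cofactor expansion or by noting that A is similar to its Jordan form J, which has the same characteristic polynomial as A) gives
  χ_A(x) = x^3 + 15*x^2 + 75*x + 125
which factors as (x + 5)^3. The eigenvalues (with algebraic multiplicities) are λ = -5 with multiplicity 3.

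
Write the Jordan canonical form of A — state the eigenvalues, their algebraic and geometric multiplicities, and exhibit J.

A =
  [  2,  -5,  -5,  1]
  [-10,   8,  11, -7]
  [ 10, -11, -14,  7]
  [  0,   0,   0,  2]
J_2(-3) ⊕ J_2(2)

The characteristic polynomial is
  det(x·I − A) = x^4 + 2*x^3 - 11*x^2 - 12*x + 36 = (x - 2)^2*(x + 3)^2

Eigenvalues and multiplicities (the geometric multiplicity of λ is n − rank(A − λI), which equals the number of Jordan blocks for λ):
  λ = -3: algebraic multiplicity = 2, geometric multiplicity = 1
  λ = 2: algebraic multiplicity = 2, geometric multiplicity = 1

Determining the block sizes for each eigenvalue:
  λ = -3: one block (gm = 1), so the single block has size am = 2 → block sizes [2]
  λ = 2: one block (gm = 1), so the single block has size am = 2 → block sizes [2]

Assembling the blocks gives a Jordan form
J =
  [-3,  1, 0, 0]
  [ 0, -3, 0, 0]
  [ 0,  0, 2, 1]
  [ 0,  0, 0, 2]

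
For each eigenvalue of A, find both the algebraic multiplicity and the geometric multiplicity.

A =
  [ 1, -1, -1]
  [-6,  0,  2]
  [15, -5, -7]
λ = -2: alg = 3, geom = 2

Step 1 — factor the characteristic polynomial to read off the algebraic multiplicities:
  χ_A(x) = (x + 2)^3

Step 2 — compute geometric multiplicities via the rank-nullity identity g(λ) = n − rank(A − λI):
  rank(A − (-2)·I) = 1, so dim ker(A − (-2)·I) = n − 1 = 2

Summary:
  λ = -2: algebraic multiplicity = 3, geometric multiplicity = 2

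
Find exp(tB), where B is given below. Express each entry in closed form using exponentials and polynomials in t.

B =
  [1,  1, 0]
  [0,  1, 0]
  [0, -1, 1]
e^{tB} =
  [exp(t), t*exp(t), 0]
  [0, exp(t), 0]
  [0, -t*exp(t), exp(t)]

Strategy: write B = P · J · P⁻¹ where J is a Jordan canonical form, so e^{tB} = P · e^{tJ} · P⁻¹, and e^{tJ} can be computed block-by-block.

B has Jordan form
J =
  [1, 1, 0]
  [0, 1, 0]
  [0, 0, 1]
(up to reordering of blocks).

Per-block formulas:
  For a 1×1 block at λ = 1: exp(t · [1]) = [e^(1t)].
  For a 2×2 Jordan block J_2(1): exp(t · J_2(1)) = e^(1t)·(I + t·N), where N is the 2×2 nilpotent shift.

After assembling e^{tJ} and conjugating by P, we get:

e^{tB} =
  [exp(t), t*exp(t), 0]
  [0, exp(t), 0]
  [0, -t*exp(t), exp(t)]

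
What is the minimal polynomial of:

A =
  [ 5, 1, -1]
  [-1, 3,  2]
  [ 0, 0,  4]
x^3 - 12*x^2 + 48*x - 64

The characteristic polynomial is χ_A(x) = (x - 4)^3, so the eigenvalues are known. The minimal polynomial is
  m_A(x) = Π_λ (x − λ)^{k_λ}
where k_λ is the size of the *largest* Jordan block for λ (equivalently, the smallest k with (A − λI)^k v = 0 for every generalised eigenvector v of λ).

  λ = 4: largest Jordan block has size 3, contributing (x − 4)^3

So m_A(x) = (x - 4)^3 = x^3 - 12*x^2 + 48*x - 64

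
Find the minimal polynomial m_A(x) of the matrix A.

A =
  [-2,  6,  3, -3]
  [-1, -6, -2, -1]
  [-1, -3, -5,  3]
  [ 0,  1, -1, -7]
x^2 + 10*x + 25

The characteristic polynomial is χ_A(x) = (x + 5)^4, so the eigenvalues are known. The minimal polynomial is
  m_A(x) = Π_λ (x − λ)^{k_λ}
where k_λ is the size of the *largest* Jordan block for λ (equivalently, the smallest k with (A − λI)^k v = 0 for every generalised eigenvector v of λ).

  λ = -5: largest Jordan block has size 2, contributing (x + 5)^2

So m_A(x) = (x + 5)^2 = x^2 + 10*x + 25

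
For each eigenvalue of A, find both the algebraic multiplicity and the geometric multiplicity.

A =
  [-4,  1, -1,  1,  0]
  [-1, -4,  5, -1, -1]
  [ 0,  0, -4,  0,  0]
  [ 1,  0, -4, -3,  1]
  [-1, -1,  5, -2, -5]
λ = -4: alg = 5, geom = 2

Step 1 — factor the characteristic polynomial to read off the algebraic multiplicities:
  χ_A(x) = (x + 4)^5

Step 2 — compute geometric multiplicities via the rank-nullity identity g(λ) = n − rank(A − λI):
  rank(A − (-4)·I) = 3, so dim ker(A − (-4)·I) = n − 3 = 2

Summary:
  λ = -4: algebraic multiplicity = 5, geometric multiplicity = 2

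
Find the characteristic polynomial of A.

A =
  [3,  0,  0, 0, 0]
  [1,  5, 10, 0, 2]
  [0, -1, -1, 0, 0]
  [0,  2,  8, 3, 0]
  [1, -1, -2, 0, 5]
x^5 - 15*x^4 + 90*x^3 - 270*x^2 + 405*x - 243

Expanding det(x·I − A) (e.g. by cofactor expansion or by noting that A is similar to its Jordan form J, which has the same characteristic polynomial as A) gives
  χ_A(x) = x^5 - 15*x^4 + 90*x^3 - 270*x^2 + 405*x - 243
which factors as (x - 3)^5. The eigenvalues (with algebraic multiplicities) are λ = 3 with multiplicity 5.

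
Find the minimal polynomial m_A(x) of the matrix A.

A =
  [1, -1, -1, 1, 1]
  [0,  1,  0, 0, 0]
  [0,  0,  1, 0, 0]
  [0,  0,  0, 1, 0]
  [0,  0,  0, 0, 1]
x^2 - 2*x + 1

The characteristic polynomial is χ_A(x) = (x - 1)^5, so the eigenvalues are known. The minimal polynomial is
  m_A(x) = Π_λ (x − λ)^{k_λ}
where k_λ is the size of the *largest* Jordan block for λ (equivalently, the smallest k with (A − λI)^k v = 0 for every generalised eigenvector v of λ).

  λ = 1: largest Jordan block has size 2, contributing (x − 1)^2

So m_A(x) = (x - 1)^2 = x^2 - 2*x + 1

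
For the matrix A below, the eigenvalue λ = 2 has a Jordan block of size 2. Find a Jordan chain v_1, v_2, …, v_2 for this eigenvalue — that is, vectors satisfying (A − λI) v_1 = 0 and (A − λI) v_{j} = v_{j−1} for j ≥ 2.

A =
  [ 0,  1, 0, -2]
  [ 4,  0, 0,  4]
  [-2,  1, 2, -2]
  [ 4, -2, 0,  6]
A Jordan chain for λ = 2 of length 2:
v_1 = (-2, 4, -2, 4)ᵀ
v_2 = (1, 0, 0, 0)ᵀ

Let N = A − (2)·I. We want v_2 with N^2 v_2 = 0 but N^1 v_2 ≠ 0; then v_{j-1} := N · v_j for j = 2, …, 2.

Pick v_2 = (1, 0, 0, 0)ᵀ.
Then v_1 = N · v_2 = (-2, 4, -2, 4)ᵀ.

Sanity check: (A − (2)·I) v_1 = (0, 0, 0, 0)ᵀ = 0. ✓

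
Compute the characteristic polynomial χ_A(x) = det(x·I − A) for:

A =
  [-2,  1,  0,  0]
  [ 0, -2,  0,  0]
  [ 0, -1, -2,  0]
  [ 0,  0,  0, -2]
x^4 + 8*x^3 + 24*x^2 + 32*x + 16

Expanding det(x·I − A) (e.g. by cofactor expansion or by noting that A is similar to its Jordan form J, which has the same characteristic polynomial as A) gives
  χ_A(x) = x^4 + 8*x^3 + 24*x^2 + 32*x + 16
which factors as (x + 2)^4. The eigenvalues (with algebraic multiplicities) are λ = -2 with multiplicity 4.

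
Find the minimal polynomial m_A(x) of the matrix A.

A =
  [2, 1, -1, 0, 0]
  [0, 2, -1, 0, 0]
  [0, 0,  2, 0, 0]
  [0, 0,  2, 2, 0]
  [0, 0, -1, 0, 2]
x^3 - 6*x^2 + 12*x - 8

The characteristic polynomial is χ_A(x) = (x - 2)^5, so the eigenvalues are known. The minimal polynomial is
  m_A(x) = Π_λ (x − λ)^{k_λ}
where k_λ is the size of the *largest* Jordan block for λ (equivalently, the smallest k with (A − λI)^k v = 0 for every generalised eigenvector v of λ).

  λ = 2: largest Jordan block has size 3, contributing (x − 2)^3

So m_A(x) = (x - 2)^3 = x^3 - 6*x^2 + 12*x - 8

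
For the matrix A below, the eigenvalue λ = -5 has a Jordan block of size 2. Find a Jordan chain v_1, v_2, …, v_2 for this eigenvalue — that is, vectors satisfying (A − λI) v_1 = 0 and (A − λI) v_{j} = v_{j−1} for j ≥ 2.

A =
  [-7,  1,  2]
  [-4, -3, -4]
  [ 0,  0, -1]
A Jordan chain for λ = -5 of length 2:
v_1 = (-2, -4, 0)ᵀ
v_2 = (1, 0, 0)ᵀ

Let N = A − (-5)·I. We want v_2 with N^2 v_2 = 0 but N^1 v_2 ≠ 0; then v_{j-1} := N · v_j for j = 2, …, 2.

Pick v_2 = (1, 0, 0)ᵀ.
Then v_1 = N · v_2 = (-2, -4, 0)ᵀ.

Sanity check: (A − (-5)·I) v_1 = (0, 0, 0)ᵀ = 0. ✓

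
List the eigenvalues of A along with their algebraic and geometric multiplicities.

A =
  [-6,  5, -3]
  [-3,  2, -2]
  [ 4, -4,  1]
λ = -1: alg = 3, geom = 1

Step 1 — factor the characteristic polynomial to read off the algebraic multiplicities:
  χ_A(x) = (x + 1)^3

Step 2 — compute geometric multiplicities via the rank-nullity identity g(λ) = n − rank(A − λI):
  rank(A − (-1)·I) = 2, so dim ker(A − (-1)·I) = n − 2 = 1

Summary:
  λ = -1: algebraic multiplicity = 3, geometric multiplicity = 1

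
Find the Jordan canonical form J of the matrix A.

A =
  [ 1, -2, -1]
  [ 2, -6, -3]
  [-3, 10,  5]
J_3(0)

The characteristic polynomial is
  det(x·I − A) = x^3

Eigenvalues and multiplicities (the geometric multiplicity of λ is n − rank(A − λI), which equals the number of Jordan blocks for λ):
  λ = 0: algebraic multiplicity = 3, geometric multiplicity = 1

Determining the block sizes for each eigenvalue:
  λ = 0: one block (gm = 1), so the single block has size am = 3 → block sizes [3]

Assembling the blocks gives a Jordan form
J =
  [0, 1, 0]
  [0, 0, 1]
  [0, 0, 0]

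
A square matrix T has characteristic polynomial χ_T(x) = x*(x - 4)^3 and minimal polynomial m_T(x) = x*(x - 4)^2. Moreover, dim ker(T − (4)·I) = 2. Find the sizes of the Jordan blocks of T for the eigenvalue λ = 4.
Block sizes for λ = 4: [2, 1]

Step 1 — from the characteristic polynomial, algebraic multiplicity of λ = 4 is 3. From dim ker(T − (4)·I) = 2, there are exactly 2 Jordan blocks for λ = 4.
Step 2 — from the minimal polynomial, the factor (x − 4)^2 tells us the largest block for λ = 4 has size 2.
Step 3 — with total size 3, 2 blocks, and largest block 2, the block sizes (in nonincreasing order) are [2, 1].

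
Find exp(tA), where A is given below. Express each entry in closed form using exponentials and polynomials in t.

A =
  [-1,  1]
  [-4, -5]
e^{tA} =
  [2*t*exp(-3*t) + exp(-3*t), t*exp(-3*t)]
  [-4*t*exp(-3*t), -2*t*exp(-3*t) + exp(-3*t)]

Strategy: write A = P · J · P⁻¹ where J is a Jordan canonical form, so e^{tA} = P · e^{tJ} · P⁻¹, and e^{tJ} can be computed block-by-block.

A has Jordan form
J =
  [-3,  1]
  [ 0, -3]
(up to reordering of blocks).

Per-block formulas:
  For a 2×2 Jordan block J_2(-3): exp(t · J_2(-3)) = e^(-3t)·(I + t·N), where N is the 2×2 nilpotent shift.

After assembling e^{tJ} and conjugating by P, we get:

e^{tA} =
  [2*t*exp(-3*t) + exp(-3*t), t*exp(-3*t)]
  [-4*t*exp(-3*t), -2*t*exp(-3*t) + exp(-3*t)]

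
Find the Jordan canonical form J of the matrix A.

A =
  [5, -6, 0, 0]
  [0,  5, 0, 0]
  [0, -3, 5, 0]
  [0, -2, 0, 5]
J_2(5) ⊕ J_1(5) ⊕ J_1(5)

The characteristic polynomial is
  det(x·I − A) = x^4 - 20*x^3 + 150*x^2 - 500*x + 625 = (x - 5)^4

Eigenvalues and multiplicities (the geometric multiplicity of λ is n − rank(A − λI), which equals the number of Jordan blocks for λ):
  λ = 5: algebraic multiplicity = 4, geometric multiplicity = 3

Determining the block sizes for each eigenvalue:
  λ = 5: 3 blocks summing to 4 forces exactly one block of size 2 and the rest size 1 → block sizes [2, 1, 1]

Assembling the blocks gives a Jordan form
J =
  [5, 1, 0, 0]
  [0, 5, 0, 0]
  [0, 0, 5, 0]
  [0, 0, 0, 5]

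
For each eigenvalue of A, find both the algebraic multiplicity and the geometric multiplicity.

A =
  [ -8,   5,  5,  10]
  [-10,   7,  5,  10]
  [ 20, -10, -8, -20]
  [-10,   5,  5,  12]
λ = -3: alg = 1, geom = 1; λ = 2: alg = 3, geom = 3

Step 1 — factor the characteristic polynomial to read off the algebraic multiplicities:
  χ_A(x) = (x - 2)^3*(x + 3)

Step 2 — compute geometric multiplicities via the rank-nullity identity g(λ) = n − rank(A − λI):
  rank(A − (-3)·I) = 3, so dim ker(A − (-3)·I) = n − 3 = 1
  rank(A − (2)·I) = 1, so dim ker(A − (2)·I) = n − 1 = 3

Summary:
  λ = -3: algebraic multiplicity = 1, geometric multiplicity = 1
  λ = 2: algebraic multiplicity = 3, geometric multiplicity = 3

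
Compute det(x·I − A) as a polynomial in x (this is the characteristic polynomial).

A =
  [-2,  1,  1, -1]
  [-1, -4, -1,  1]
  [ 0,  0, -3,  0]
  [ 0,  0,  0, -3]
x^4 + 12*x^3 + 54*x^2 + 108*x + 81

Expanding det(x·I − A) (e.g. by cofactor expansion or by noting that A is similar to its Jordan form J, which has the same characteristic polynomial as A) gives
  χ_A(x) = x^4 + 12*x^3 + 54*x^2 + 108*x + 81
which factors as (x + 3)^4. The eigenvalues (with algebraic multiplicities) are λ = -3 with multiplicity 4.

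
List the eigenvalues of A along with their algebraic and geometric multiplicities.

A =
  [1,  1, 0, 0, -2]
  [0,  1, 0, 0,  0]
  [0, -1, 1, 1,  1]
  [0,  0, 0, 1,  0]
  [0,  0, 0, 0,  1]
λ = 1: alg = 5, geom = 3

Step 1 — factor the characteristic polynomial to read off the algebraic multiplicities:
  χ_A(x) = (x - 1)^5

Step 2 — compute geometric multiplicities via the rank-nullity identity g(λ) = n − rank(A − λI):
  rank(A − (1)·I) = 2, so dim ker(A − (1)·I) = n − 2 = 3

Summary:
  λ = 1: algebraic multiplicity = 5, geometric multiplicity = 3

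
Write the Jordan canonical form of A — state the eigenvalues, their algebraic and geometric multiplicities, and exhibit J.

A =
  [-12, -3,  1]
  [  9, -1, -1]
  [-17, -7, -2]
J_3(-5)

The characteristic polynomial is
  det(x·I − A) = x^3 + 15*x^2 + 75*x + 125 = (x + 5)^3

Eigenvalues and multiplicities (the geometric multiplicity of λ is n − rank(A − λI), which equals the number of Jordan blocks for λ):
  λ = -5: algebraic multiplicity = 3, geometric multiplicity = 1

Determining the block sizes for each eigenvalue:
  λ = -5: one block (gm = 1), so the single block has size am = 3 → block sizes [3]

Assembling the blocks gives a Jordan form
J =
  [-5,  1,  0]
  [ 0, -5,  1]
  [ 0,  0, -5]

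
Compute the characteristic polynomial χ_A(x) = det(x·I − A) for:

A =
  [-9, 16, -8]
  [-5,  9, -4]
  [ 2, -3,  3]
x^3 - 3*x^2 + 3*x - 1

Expanding det(x·I − A) (e.g. by cofactor expansion or by noting that A is similar to its Jordan form J, which has the same characteristic polynomial as A) gives
  χ_A(x) = x^3 - 3*x^2 + 3*x - 1
which factors as (x - 1)^3. The eigenvalues (with algebraic multiplicities) are λ = 1 with multiplicity 3.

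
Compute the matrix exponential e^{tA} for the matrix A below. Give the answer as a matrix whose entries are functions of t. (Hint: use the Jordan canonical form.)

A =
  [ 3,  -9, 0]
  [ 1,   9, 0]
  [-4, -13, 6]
e^{tA} =
  [-3*t*exp(6*t) + exp(6*t), -9*t*exp(6*t), 0]
  [t*exp(6*t), 3*t*exp(6*t) + exp(6*t), 0]
  [-t^2*exp(6*t)/2 - 4*t*exp(6*t), -3*t^2*exp(6*t)/2 - 13*t*exp(6*t), exp(6*t)]

Strategy: write A = P · J · P⁻¹ where J is a Jordan canonical form, so e^{tA} = P · e^{tJ} · P⁻¹, and e^{tJ} can be computed block-by-block.

A has Jordan form
J =
  [6, 1, 0]
  [0, 6, 1]
  [0, 0, 6]
(up to reordering of blocks).

Per-block formulas:
  For a 3×3 Jordan block J_3(6): exp(t · J_3(6)) = e^(6t)·(I + t·N + (t^2/2)·N^2), where N is the 3×3 nilpotent shift.

After assembling e^{tJ} and conjugating by P, we get:

e^{tA} =
  [-3*t*exp(6*t) + exp(6*t), -9*t*exp(6*t), 0]
  [t*exp(6*t), 3*t*exp(6*t) + exp(6*t), 0]
  [-t^2*exp(6*t)/2 - 4*t*exp(6*t), -3*t^2*exp(6*t)/2 - 13*t*exp(6*t), exp(6*t)]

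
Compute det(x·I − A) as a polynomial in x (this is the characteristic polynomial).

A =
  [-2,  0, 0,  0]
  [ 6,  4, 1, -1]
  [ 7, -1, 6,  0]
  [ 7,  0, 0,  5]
x^4 - 13*x^3 + 45*x^2 + 25*x - 250

Expanding det(x·I − A) (e.g. by cofactor expansion or by noting that A is similar to its Jordan form J, which has the same characteristic polynomial as A) gives
  χ_A(x) = x^4 - 13*x^3 + 45*x^2 + 25*x - 250
which factors as (x - 5)^3*(x + 2). The eigenvalues (with algebraic multiplicities) are λ = -2 with multiplicity 1, λ = 5 with multiplicity 3.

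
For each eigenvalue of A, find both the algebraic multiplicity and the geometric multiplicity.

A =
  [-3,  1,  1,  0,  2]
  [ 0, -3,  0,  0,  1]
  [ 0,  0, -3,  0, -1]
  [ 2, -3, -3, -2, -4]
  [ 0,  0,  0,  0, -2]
λ = -3: alg = 3, geom = 2; λ = -2: alg = 2, geom = 2

Step 1 — factor the characteristic polynomial to read off the algebraic multiplicities:
  χ_A(x) = (x + 2)^2*(x + 3)^3

Step 2 — compute geometric multiplicities via the rank-nullity identity g(λ) = n − rank(A − λI):
  rank(A − (-3)·I) = 3, so dim ker(A − (-3)·I) = n − 3 = 2
  rank(A − (-2)·I) = 3, so dim ker(A − (-2)·I) = n − 3 = 2

Summary:
  λ = -3: algebraic multiplicity = 3, geometric multiplicity = 2
  λ = -2: algebraic multiplicity = 2, geometric multiplicity = 2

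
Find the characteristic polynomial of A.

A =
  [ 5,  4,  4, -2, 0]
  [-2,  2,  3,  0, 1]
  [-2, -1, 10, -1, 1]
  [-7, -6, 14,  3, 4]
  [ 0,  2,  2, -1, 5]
x^5 - 25*x^4 + 250*x^3 - 1250*x^2 + 3125*x - 3125

Expanding det(x·I − A) (e.g. by cofactor expansion or by noting that A is similar to its Jordan form J, which has the same characteristic polynomial as A) gives
  χ_A(x) = x^5 - 25*x^4 + 250*x^3 - 1250*x^2 + 3125*x - 3125
which factors as (x - 5)^5. The eigenvalues (with algebraic multiplicities) are λ = 5 with multiplicity 5.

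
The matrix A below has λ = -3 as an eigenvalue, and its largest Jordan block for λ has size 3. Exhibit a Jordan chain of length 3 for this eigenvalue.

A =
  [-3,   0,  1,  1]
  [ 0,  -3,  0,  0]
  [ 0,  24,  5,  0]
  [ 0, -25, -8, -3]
A Jordan chain for λ = -3 of length 3:
v_1 = (-1, 0, 0, 0)ᵀ
v_2 = (-3, 0, 0, -1)ᵀ
v_3 = (0, 1, -3, 0)ᵀ

Let N = A − (-3)·I. We want v_3 with N^3 v_3 = 0 but N^2 v_3 ≠ 0; then v_{j-1} := N · v_j for j = 3, …, 2.

Pick v_3 = (0, 1, -3, 0)ᵀ.
Then v_2 = N · v_3 = (-3, 0, 0, -1)ᵀ.
Then v_1 = N · v_2 = (-1, 0, 0, 0)ᵀ.

Sanity check: (A − (-3)·I) v_1 = (0, 0, 0, 0)ᵀ = 0. ✓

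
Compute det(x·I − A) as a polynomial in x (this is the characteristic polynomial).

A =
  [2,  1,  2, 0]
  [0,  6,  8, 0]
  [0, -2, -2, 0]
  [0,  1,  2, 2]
x^4 - 8*x^3 + 24*x^2 - 32*x + 16

Expanding det(x·I − A) (e.g. by cofactor expansion or by noting that A is similar to its Jordan form J, which has the same characteristic polynomial as A) gives
  χ_A(x) = x^4 - 8*x^3 + 24*x^2 - 32*x + 16
which factors as (x - 2)^4. The eigenvalues (with algebraic multiplicities) are λ = 2 with multiplicity 4.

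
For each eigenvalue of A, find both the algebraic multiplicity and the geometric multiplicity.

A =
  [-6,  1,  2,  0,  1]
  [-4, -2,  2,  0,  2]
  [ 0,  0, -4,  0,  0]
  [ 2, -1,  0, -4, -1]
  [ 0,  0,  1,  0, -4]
λ = -4: alg = 5, geom = 3

Step 1 — factor the characteristic polynomial to read off the algebraic multiplicities:
  χ_A(x) = (x + 4)^5

Step 2 — compute geometric multiplicities via the rank-nullity identity g(λ) = n − rank(A − λI):
  rank(A − (-4)·I) = 2, so dim ker(A − (-4)·I) = n − 2 = 3

Summary:
  λ = -4: algebraic multiplicity = 5, geometric multiplicity = 3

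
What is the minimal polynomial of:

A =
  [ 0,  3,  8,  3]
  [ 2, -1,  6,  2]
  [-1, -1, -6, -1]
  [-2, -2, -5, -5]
x^3 + 9*x^2 + 27*x + 27

The characteristic polynomial is χ_A(x) = (x + 3)^4, so the eigenvalues are known. The minimal polynomial is
  m_A(x) = Π_λ (x − λ)^{k_λ}
where k_λ is the size of the *largest* Jordan block for λ (equivalently, the smallest k with (A − λI)^k v = 0 for every generalised eigenvector v of λ).

  λ = -3: largest Jordan block has size 3, contributing (x + 3)^3

So m_A(x) = (x + 3)^3 = x^3 + 9*x^2 + 27*x + 27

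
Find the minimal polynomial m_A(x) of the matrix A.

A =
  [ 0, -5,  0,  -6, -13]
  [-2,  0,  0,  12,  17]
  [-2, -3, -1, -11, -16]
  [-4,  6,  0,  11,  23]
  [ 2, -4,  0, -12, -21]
x^5 + 11*x^4 + 43*x^3 + 73*x^2 + 56*x + 16

The characteristic polynomial is χ_A(x) = (x + 1)^3*(x + 4)^2, so the eigenvalues are known. The minimal polynomial is
  m_A(x) = Π_λ (x − λ)^{k_λ}
where k_λ is the size of the *largest* Jordan block for λ (equivalently, the smallest k with (A − λI)^k v = 0 for every generalised eigenvector v of λ).

  λ = -4: largest Jordan block has size 2, contributing (x + 4)^2
  λ = -1: largest Jordan block has size 3, contributing (x + 1)^3

So m_A(x) = (x + 1)^3*(x + 4)^2 = x^5 + 11*x^4 + 43*x^3 + 73*x^2 + 56*x + 16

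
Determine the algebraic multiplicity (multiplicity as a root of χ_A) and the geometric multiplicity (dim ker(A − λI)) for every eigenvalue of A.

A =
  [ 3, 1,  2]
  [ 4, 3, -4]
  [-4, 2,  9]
λ = 5: alg = 3, geom = 2

Step 1 — factor the characteristic polynomial to read off the algebraic multiplicities:
  χ_A(x) = (x - 5)^3

Step 2 — compute geometric multiplicities via the rank-nullity identity g(λ) = n − rank(A − λI):
  rank(A − (5)·I) = 1, so dim ker(A − (5)·I) = n − 1 = 2

Summary:
  λ = 5: algebraic multiplicity = 3, geometric multiplicity = 2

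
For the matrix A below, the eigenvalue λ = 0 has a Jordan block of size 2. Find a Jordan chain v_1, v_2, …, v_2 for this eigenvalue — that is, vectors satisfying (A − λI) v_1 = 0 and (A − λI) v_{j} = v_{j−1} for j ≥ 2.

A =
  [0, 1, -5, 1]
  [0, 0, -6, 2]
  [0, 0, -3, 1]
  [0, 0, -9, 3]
A Jordan chain for λ = 0 of length 2:
v_1 = (1, 0, 0, 0)ᵀ
v_2 = (0, 1, 0, 0)ᵀ

Let N = A − (0)·I. We want v_2 with N^2 v_2 = 0 but N^1 v_2 ≠ 0; then v_{j-1} := N · v_j for j = 2, …, 2.

Pick v_2 = (0, 1, 0, 0)ᵀ.
Then v_1 = N · v_2 = (1, 0, 0, 0)ᵀ.

Sanity check: (A − (0)·I) v_1 = (0, 0, 0, 0)ᵀ = 0. ✓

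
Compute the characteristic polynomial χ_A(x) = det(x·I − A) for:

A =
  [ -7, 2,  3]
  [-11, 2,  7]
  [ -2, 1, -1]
x^3 + 6*x^2 + 12*x + 8

Expanding det(x·I − A) (e.g. by cofactor expansion or by noting that A is similar to its Jordan form J, which has the same characteristic polynomial as A) gives
  χ_A(x) = x^3 + 6*x^2 + 12*x + 8
which factors as (x + 2)^3. The eigenvalues (with algebraic multiplicities) are λ = -2 with multiplicity 3.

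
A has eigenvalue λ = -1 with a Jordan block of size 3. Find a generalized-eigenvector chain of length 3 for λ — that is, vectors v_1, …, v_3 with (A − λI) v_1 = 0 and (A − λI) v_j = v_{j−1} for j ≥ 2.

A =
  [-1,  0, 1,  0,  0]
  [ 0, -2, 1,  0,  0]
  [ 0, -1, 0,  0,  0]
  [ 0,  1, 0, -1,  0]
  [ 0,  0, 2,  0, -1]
A Jordan chain for λ = -1 of length 3:
v_1 = (-1, 0, 0, -1, -2)ᵀ
v_2 = (0, -1, -1, 1, 0)ᵀ
v_3 = (0, 1, 0, 0, 0)ᵀ

Let N = A − (-1)·I. We want v_3 with N^3 v_3 = 0 but N^2 v_3 ≠ 0; then v_{j-1} := N · v_j for j = 3, …, 2.

Pick v_3 = (0, 1, 0, 0, 0)ᵀ.
Then v_2 = N · v_3 = (0, -1, -1, 1, 0)ᵀ.
Then v_1 = N · v_2 = (-1, 0, 0, -1, -2)ᵀ.

Sanity check: (A − (-1)·I) v_1 = (0, 0, 0, 0, 0)ᵀ = 0. ✓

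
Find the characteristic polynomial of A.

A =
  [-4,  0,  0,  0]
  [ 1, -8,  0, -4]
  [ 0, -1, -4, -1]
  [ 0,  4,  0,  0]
x^4 + 16*x^3 + 96*x^2 + 256*x + 256

Expanding det(x·I − A) (e.g. by cofactor expansion or by noting that A is similar to its Jordan form J, which has the same characteristic polynomial as A) gives
  χ_A(x) = x^4 + 16*x^3 + 96*x^2 + 256*x + 256
which factors as (x + 4)^4. The eigenvalues (with algebraic multiplicities) are λ = -4 with multiplicity 4.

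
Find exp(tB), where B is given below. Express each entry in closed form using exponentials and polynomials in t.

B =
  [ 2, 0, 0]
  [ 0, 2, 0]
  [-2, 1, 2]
e^{tB} =
  [exp(2*t), 0, 0]
  [0, exp(2*t), 0]
  [-2*t*exp(2*t), t*exp(2*t), exp(2*t)]

Strategy: write B = P · J · P⁻¹ where J is a Jordan canonical form, so e^{tB} = P · e^{tJ} · P⁻¹, and e^{tJ} can be computed block-by-block.

B has Jordan form
J =
  [2, 1, 0]
  [0, 2, 0]
  [0, 0, 2]
(up to reordering of blocks).

Per-block formulas:
  For a 2×2 Jordan block J_2(2): exp(t · J_2(2)) = e^(2t)·(I + t·N), where N is the 2×2 nilpotent shift.
  For a 1×1 block at λ = 2: exp(t · [2]) = [e^(2t)].

After assembling e^{tJ} and conjugating by P, we get:

e^{tB} =
  [exp(2*t), 0, 0]
  [0, exp(2*t), 0]
  [-2*t*exp(2*t), t*exp(2*t), exp(2*t)]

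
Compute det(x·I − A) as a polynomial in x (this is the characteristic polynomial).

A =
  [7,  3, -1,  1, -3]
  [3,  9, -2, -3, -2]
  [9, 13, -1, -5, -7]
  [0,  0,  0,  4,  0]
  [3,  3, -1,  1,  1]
x^5 - 20*x^4 + 160*x^3 - 640*x^2 + 1280*x - 1024

Expanding det(x·I − A) (e.g. by cofactor expansion or by noting that A is similar to its Jordan form J, which has the same characteristic polynomial as A) gives
  χ_A(x) = x^5 - 20*x^4 + 160*x^3 - 640*x^2 + 1280*x - 1024
which factors as (x - 4)^5. The eigenvalues (with algebraic multiplicities) are λ = 4 with multiplicity 5.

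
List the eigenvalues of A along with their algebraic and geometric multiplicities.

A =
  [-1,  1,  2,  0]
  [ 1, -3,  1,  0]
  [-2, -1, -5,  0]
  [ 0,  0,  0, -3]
λ = -3: alg = 4, geom = 2

Step 1 — factor the characteristic polynomial to read off the algebraic multiplicities:
  χ_A(x) = (x + 3)^4

Step 2 — compute geometric multiplicities via the rank-nullity identity g(λ) = n − rank(A − λI):
  rank(A − (-3)·I) = 2, so dim ker(A − (-3)·I) = n − 2 = 2

Summary:
  λ = -3: algebraic multiplicity = 4, geometric multiplicity = 2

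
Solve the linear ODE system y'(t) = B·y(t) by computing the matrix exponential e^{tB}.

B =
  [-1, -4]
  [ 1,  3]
e^{tB} =
  [-2*t*exp(t) + exp(t), -4*t*exp(t)]
  [t*exp(t), 2*t*exp(t) + exp(t)]

Strategy: write B = P · J · P⁻¹ where J is a Jordan canonical form, so e^{tB} = P · e^{tJ} · P⁻¹, and e^{tJ} can be computed block-by-block.

B has Jordan form
J =
  [1, 1]
  [0, 1]
(up to reordering of blocks).

Per-block formulas:
  For a 2×2 Jordan block J_2(1): exp(t · J_2(1)) = e^(1t)·(I + t·N), where N is the 2×2 nilpotent shift.

After assembling e^{tJ} and conjugating by P, we get:

e^{tB} =
  [-2*t*exp(t) + exp(t), -4*t*exp(t)]
  [t*exp(t), 2*t*exp(t) + exp(t)]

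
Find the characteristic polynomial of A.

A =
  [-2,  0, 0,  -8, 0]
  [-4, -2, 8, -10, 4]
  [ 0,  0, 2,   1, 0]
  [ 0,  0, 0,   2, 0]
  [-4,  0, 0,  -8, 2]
x^5 - 2*x^4 - 8*x^3 + 16*x^2 + 16*x - 32

Expanding det(x·I − A) (e.g. by cofactor expansion or by noting that A is similar to its Jordan form J, which has the same characteristic polynomial as A) gives
  χ_A(x) = x^5 - 2*x^4 - 8*x^3 + 16*x^2 + 16*x - 32
which factors as (x - 2)^3*(x + 2)^2. The eigenvalues (with algebraic multiplicities) are λ = -2 with multiplicity 2, λ = 2 with multiplicity 3.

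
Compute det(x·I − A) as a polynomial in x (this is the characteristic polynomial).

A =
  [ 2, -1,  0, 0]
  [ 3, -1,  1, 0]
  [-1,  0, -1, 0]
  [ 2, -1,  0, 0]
x^4

Expanding det(x·I − A) (e.g. by cofactor expansion or by noting that A is similar to its Jordan form J, which has the same characteristic polynomial as A) gives
  χ_A(x) = x^4
which factors as x^4. The eigenvalues (with algebraic multiplicities) are λ = 0 with multiplicity 4.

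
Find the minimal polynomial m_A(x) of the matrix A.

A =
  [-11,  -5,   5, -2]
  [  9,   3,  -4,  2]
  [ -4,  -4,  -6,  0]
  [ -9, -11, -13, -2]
x^3 + 12*x^2 + 48*x + 64

The characteristic polynomial is χ_A(x) = (x + 4)^4, so the eigenvalues are known. The minimal polynomial is
  m_A(x) = Π_λ (x − λ)^{k_λ}
where k_λ is the size of the *largest* Jordan block for λ (equivalently, the smallest k with (A − λI)^k v = 0 for every generalised eigenvector v of λ).

  λ = -4: largest Jordan block has size 3, contributing (x + 4)^3

So m_A(x) = (x + 4)^3 = x^3 + 12*x^2 + 48*x + 64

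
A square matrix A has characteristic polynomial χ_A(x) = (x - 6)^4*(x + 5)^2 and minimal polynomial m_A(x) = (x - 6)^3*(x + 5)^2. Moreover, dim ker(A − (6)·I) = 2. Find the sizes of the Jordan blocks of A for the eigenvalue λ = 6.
Block sizes for λ = 6: [3, 1]

Step 1 — from the characteristic polynomial, algebraic multiplicity of λ = 6 is 4. From dim ker(A − (6)·I) = 2, there are exactly 2 Jordan blocks for λ = 6.
Step 2 — from the minimal polynomial, the factor (x − 6)^3 tells us the largest block for λ = 6 has size 3.
Step 3 — with total size 4, 2 blocks, and largest block 3, the block sizes (in nonincreasing order) are [3, 1].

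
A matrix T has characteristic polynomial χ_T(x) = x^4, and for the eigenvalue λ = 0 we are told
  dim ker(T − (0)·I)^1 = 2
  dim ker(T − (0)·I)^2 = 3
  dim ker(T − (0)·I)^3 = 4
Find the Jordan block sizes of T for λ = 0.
Block sizes for λ = 0: [3, 1]

From the dimensions of kernels of powers, the number of Jordan blocks of size at least j is d_j − d_{j−1} where d_j = dim ker(N^j) (with d_0 = 0). Computing the differences gives [2, 1, 1].
The number of blocks of size exactly k is (#blocks of size ≥ k) − (#blocks of size ≥ k + 1), so the partition is: 1 block(s) of size 1, 1 block(s) of size 3.
In nonincreasing order the block sizes are [3, 1].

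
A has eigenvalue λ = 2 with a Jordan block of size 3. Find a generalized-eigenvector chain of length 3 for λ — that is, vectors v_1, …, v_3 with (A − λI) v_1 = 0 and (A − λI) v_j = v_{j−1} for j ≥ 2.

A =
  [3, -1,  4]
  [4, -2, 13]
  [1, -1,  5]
A Jordan chain for λ = 2 of length 3:
v_1 = (1, 1, 0)ᵀ
v_2 = (1, 4, 1)ᵀ
v_3 = (1, 0, 0)ᵀ

Let N = A − (2)·I. We want v_3 with N^3 v_3 = 0 but N^2 v_3 ≠ 0; then v_{j-1} := N · v_j for j = 3, …, 2.

Pick v_3 = (1, 0, 0)ᵀ.
Then v_2 = N · v_3 = (1, 4, 1)ᵀ.
Then v_1 = N · v_2 = (1, 1, 0)ᵀ.

Sanity check: (A − (2)·I) v_1 = (0, 0, 0)ᵀ = 0. ✓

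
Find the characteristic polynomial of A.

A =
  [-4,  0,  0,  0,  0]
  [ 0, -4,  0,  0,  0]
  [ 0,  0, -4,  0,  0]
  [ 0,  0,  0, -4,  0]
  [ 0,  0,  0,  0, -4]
x^5 + 20*x^4 + 160*x^3 + 640*x^2 + 1280*x + 1024

Expanding det(x·I − A) (e.g. by cofactor expansion or by noting that A is similar to its Jordan form J, which has the same characteristic polynomial as A) gives
  χ_A(x) = x^5 + 20*x^4 + 160*x^3 + 640*x^2 + 1280*x + 1024
which factors as (x + 4)^5. The eigenvalues (with algebraic multiplicities) are λ = -4 with multiplicity 5.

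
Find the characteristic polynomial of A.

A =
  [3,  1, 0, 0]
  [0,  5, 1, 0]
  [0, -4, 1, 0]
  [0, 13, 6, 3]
x^4 - 12*x^3 + 54*x^2 - 108*x + 81

Expanding det(x·I − A) (e.g. by cofactor expansion or by noting that A is similar to its Jordan form J, which has the same characteristic polynomial as A) gives
  χ_A(x) = x^4 - 12*x^3 + 54*x^2 - 108*x + 81
which factors as (x - 3)^4. The eigenvalues (with algebraic multiplicities) are λ = 3 with multiplicity 4.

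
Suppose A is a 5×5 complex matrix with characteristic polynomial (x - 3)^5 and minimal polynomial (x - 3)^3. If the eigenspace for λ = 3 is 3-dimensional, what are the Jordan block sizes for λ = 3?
Block sizes for λ = 3: [3, 1, 1]

Step 1 — from the characteristic polynomial, algebraic multiplicity of λ = 3 is 5. From dim ker(A − (3)·I) = 3, there are exactly 3 Jordan blocks for λ = 3.
Step 2 — from the minimal polynomial, the factor (x − 3)^3 tells us the largest block for λ = 3 has size 3.
Step 3 — with total size 5, 3 blocks, and largest block 3, the block sizes (in nonincreasing order) are [3, 1, 1].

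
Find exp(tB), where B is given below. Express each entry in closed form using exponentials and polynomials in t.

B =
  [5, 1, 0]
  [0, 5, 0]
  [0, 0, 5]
e^{tB} =
  [exp(5*t), t*exp(5*t), 0]
  [0, exp(5*t), 0]
  [0, 0, exp(5*t)]

Strategy: write B = P · J · P⁻¹ where J is a Jordan canonical form, so e^{tB} = P · e^{tJ} · P⁻¹, and e^{tJ} can be computed block-by-block.

B has Jordan form
J =
  [5, 1, 0]
  [0, 5, 0]
  [0, 0, 5]
(up to reordering of blocks).

Per-block formulas:
  For a 2×2 Jordan block J_2(5): exp(t · J_2(5)) = e^(5t)·(I + t·N), where N is the 2×2 nilpotent shift.
  For a 1×1 block at λ = 5: exp(t · [5]) = [e^(5t)].

After assembling e^{tJ} and conjugating by P, we get:

e^{tB} =
  [exp(5*t), t*exp(5*t), 0]
  [0, exp(5*t), 0]
  [0, 0, exp(5*t)]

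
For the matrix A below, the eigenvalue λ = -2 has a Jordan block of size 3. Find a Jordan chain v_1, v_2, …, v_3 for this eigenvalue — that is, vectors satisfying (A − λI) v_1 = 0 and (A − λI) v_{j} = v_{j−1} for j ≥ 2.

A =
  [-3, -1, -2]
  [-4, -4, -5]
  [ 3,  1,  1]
A Jordan chain for λ = -2 of length 3:
v_1 = (-1, -3, 2)ᵀ
v_2 = (-1, -4, 3)ᵀ
v_3 = (1, 0, 0)ᵀ

Let N = A − (-2)·I. We want v_3 with N^3 v_3 = 0 but N^2 v_3 ≠ 0; then v_{j-1} := N · v_j for j = 3, …, 2.

Pick v_3 = (1, 0, 0)ᵀ.
Then v_2 = N · v_3 = (-1, -4, 3)ᵀ.
Then v_1 = N · v_2 = (-1, -3, 2)ᵀ.

Sanity check: (A − (-2)·I) v_1 = (0, 0, 0)ᵀ = 0. ✓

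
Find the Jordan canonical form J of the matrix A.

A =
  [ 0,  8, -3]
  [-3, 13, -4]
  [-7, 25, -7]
J_3(2)

The characteristic polynomial is
  det(x·I − A) = x^3 - 6*x^2 + 12*x - 8 = (x - 2)^3

Eigenvalues and multiplicities (the geometric multiplicity of λ is n − rank(A − λI), which equals the number of Jordan blocks for λ):
  λ = 2: algebraic multiplicity = 3, geometric multiplicity = 1

Determining the block sizes for each eigenvalue:
  λ = 2: one block (gm = 1), so the single block has size am = 3 → block sizes [3]

Assembling the blocks gives a Jordan form
J =
  [2, 1, 0]
  [0, 2, 1]
  [0, 0, 2]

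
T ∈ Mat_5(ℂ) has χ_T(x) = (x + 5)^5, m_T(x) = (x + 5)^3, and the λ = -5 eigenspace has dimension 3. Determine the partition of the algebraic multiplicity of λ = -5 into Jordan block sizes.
Block sizes for λ = -5: [3, 1, 1]

Step 1 — from the characteristic polynomial, algebraic multiplicity of λ = -5 is 5. From dim ker(T − (-5)·I) = 3, there are exactly 3 Jordan blocks for λ = -5.
Step 2 — from the minimal polynomial, the factor (x + 5)^3 tells us the largest block for λ = -5 has size 3.
Step 3 — with total size 5, 3 blocks, and largest block 3, the block sizes (in nonincreasing order) are [3, 1, 1].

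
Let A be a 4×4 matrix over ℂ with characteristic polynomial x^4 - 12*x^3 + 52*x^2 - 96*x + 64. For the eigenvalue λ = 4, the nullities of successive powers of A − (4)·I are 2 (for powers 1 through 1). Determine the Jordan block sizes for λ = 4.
Block sizes for λ = 4: [1, 1]

From the dimensions of kernels of powers, the number of Jordan blocks of size at least j is d_j − d_{j−1} where d_j = dim ker(N^j) (with d_0 = 0). Computing the differences gives [2].
The number of blocks of size exactly k is (#blocks of size ≥ k) − (#blocks of size ≥ k + 1), so the partition is: 2 block(s) of size 1.
In nonincreasing order the block sizes are [1, 1].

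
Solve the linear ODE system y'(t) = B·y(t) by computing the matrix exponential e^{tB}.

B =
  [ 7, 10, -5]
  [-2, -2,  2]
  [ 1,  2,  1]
e^{tB} =
  [5*t*exp(2*t) + exp(2*t), 10*t*exp(2*t), -5*t*exp(2*t)]
  [-2*t*exp(2*t), -4*t*exp(2*t) + exp(2*t), 2*t*exp(2*t)]
  [t*exp(2*t), 2*t*exp(2*t), -t*exp(2*t) + exp(2*t)]

Strategy: write B = P · J · P⁻¹ where J is a Jordan canonical form, so e^{tB} = P · e^{tJ} · P⁻¹, and e^{tJ} can be computed block-by-block.

B has Jordan form
J =
  [2, 1, 0]
  [0, 2, 0]
  [0, 0, 2]
(up to reordering of blocks).

Per-block formulas:
  For a 2×2 Jordan block J_2(2): exp(t · J_2(2)) = e^(2t)·(I + t·N), where N is the 2×2 nilpotent shift.
  For a 1×1 block at λ = 2: exp(t · [2]) = [e^(2t)].

After assembling e^{tJ} and conjugating by P, we get:

e^{tB} =
  [5*t*exp(2*t) + exp(2*t), 10*t*exp(2*t), -5*t*exp(2*t)]
  [-2*t*exp(2*t), -4*t*exp(2*t) + exp(2*t), 2*t*exp(2*t)]
  [t*exp(2*t), 2*t*exp(2*t), -t*exp(2*t) + exp(2*t)]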